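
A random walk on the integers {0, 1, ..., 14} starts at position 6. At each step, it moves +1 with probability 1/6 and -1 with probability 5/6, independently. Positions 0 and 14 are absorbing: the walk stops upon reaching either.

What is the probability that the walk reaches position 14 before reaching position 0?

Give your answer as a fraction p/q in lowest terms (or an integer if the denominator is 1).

Biased walk: p = 1/6, q = 5/6, r = q/p = 5
Gambler's ruin: P(hit 14 before 0 | start at 6) = (1 - r^a)/(1 - r^N)
r^6 = 15625; r^14 = 6103515625
P = (1 - 15625) / (1 - 6103515625) = -15624 / -6103515624 = 651/254313151

Answer: 651/254313151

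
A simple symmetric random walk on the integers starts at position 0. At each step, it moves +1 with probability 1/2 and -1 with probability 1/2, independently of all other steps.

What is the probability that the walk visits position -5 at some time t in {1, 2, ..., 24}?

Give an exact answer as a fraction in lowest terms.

Count via complement. Let g(t,s) = #length-t paths at position s with S_1..S_t all ≠ -5.
g(t,s) = g(t-1,s-1) + g(t-1,s+1) for s ≠ -5; g(t,-5) = 0.
t=0: g(0,0)=1
t=1: g(1,-1)=1 g(1,1)=1
t=2: g(2,-2)=1 g(2,0)=2 g(2,2)=1
t=3: g(3,-3)=1 g(3,-1)=3 g(3,1)=3 g(3,3)=1
t=4: g(4,-4)=1 g(4,-2)=4 g(4,0)=6 g(4,2)=4 g(4,4)=1
t=5: g(5,-3)=5 g(5,-1)=10 g(5,1)=10 g(5,3)=5 g(5,5)=1
t=6: g(6,-4)=5 g(6,-2)=15 g(6,0)=20 g(6,2)=15 g(6,4)=6 g(6,6)=1
t=7: g(7,-3)=20 g(7,-1)=35 g(7,1)=35 g(7,3)=21 g(7,5)=7 g(7,7)=1
t=8: g(8,-4)=20 g(8,-2)=55 g(8,0)=70 g(8,2)=56 g(8,4)=28 g(8,6)=8 g(8,8)=1
t=9: g(9,-3)=75 g(9,-1)=125 g(9,1)=126 g(9,3)=84 g(9,5)=36 g(9,7)=9 g(9,9)=1
t=10: g(10,-4)=75 g(10,-2)=200 g(10,0)=251 g(10,2)=210 g(10,4)=120 g(10,6)=45 g(10,8)=10 g(10,10)=1
t=11: g(11,-3)=275 g(11,-1)=451 g(11,1)=461 g(11,3)=330 g(11,5)=165 g(11,7)=55 g(11,9)=11 g(11,11)=1
t=12: g(12,-4)=275 g(12,-2)=726 g(12,0)=912 g(12,2)=791 g(12,4)=495 g(12,6)=220 g(12,8)=66 g(12,10)=12 g(12,12)=1
t=13: g(13,-3)=1001 g(13,-1)=1638 g(13,1)=1703 g(13,3)=1286 g(13,5)=715 g(13,7)=286 g(13,9)=78 g(13,11)=13 g(13,13)=1
t=14: g(14,-4)=1001 g(14,-2)=2639 g(14,0)=3341 g(14,2)=2989 g(14,4)=2001 g(14,6)=1001 g(14,8)=364 g(14,10)=91 g(14,12)=14 g(14,14)=1
t=15: g(15,-3)=3640 g(15,-1)=5980 g(15,1)=6330 g(15,3)=4990 g(15,5)=3002 g(15,7)=1365 g(15,9)=455 g(15,11)=105 g(15,13)=15 g(15,15)=1
t=16: g(16,-4)=3640 g(16,-2)=9620 g(16,0)=12310 g(16,2)=11320 g(16,4)=7992 g(16,6)=4367 g(16,8)=1820 g(16,10)=560 g(16,12)=120 g(16,14)=16 g(16,16)=1
t=17: g(17,-3)=13260 g(17,-1)=21930 g(17,1)=23630 g(17,3)=19312 g(17,5)=12359 g(17,7)=6187 g(17,9)=2380 g(17,11)=680 g(17,13)=136 g(17,15)=17 g(17,17)=1
t=18: g(18,-4)=13260 g(18,-2)=35190 g(18,0)=45560 g(18,2)=42942 g(18,4)=31671 g(18,6)=18546 g(18,8)=8567 g(18,10)=3060 g(18,12)=816 g(18,14)=153 g(18,16)=18 g(18,18)=1
t=19: g(19,-3)=48450 g(19,-1)=80750 g(19,1)=88502 g(19,3)=74613 g(19,5)=50217 g(19,7)=27113 g(19,9)=11627 g(19,11)=3876 g(19,13)=969 g(19,15)=171 g(19,17)=19 g(19,19)=1
t=20: g(20,-4)=48450 g(20,-2)=129200 g(20,0)=169252 g(20,2)=163115 g(20,4)=124830 g(20,6)=77330 g(20,8)=38740 g(20,10)=15503 g(20,12)=4845 g(20,14)=1140 g(20,16)=190 g(20,18)=20 g(20,20)=1
t=21: g(21,-3)=177650 g(21,-1)=298452 g(21,1)=332367 g(21,3)=287945 g(21,5)=202160 g(21,7)=116070 g(21,9)=54243 g(21,11)=20348 g(21,13)=5985 g(21,15)=1330 g(21,17)=210 g(21,19)=21 g(21,21)=1
t=22: g(22,-4)=177650 g(22,-2)=476102 g(22,0)=630819 g(22,2)=620312 g(22,4)=490105 g(22,6)=318230 g(22,8)=170313 g(22,10)=74591 g(22,12)=26333 g(22,14)=7315 g(22,16)=1540 g(22,18)=231 g(22,20)=22 g(22,22)=1
t=23: g(23,-3)=653752 g(23,-1)=1106921 g(23,1)=1251131 g(23,3)=1110417 g(23,5)=808335 g(23,7)=488543 g(23,9)=244904 g(23,11)=100924 g(23,13)=33648 g(23,15)=8855 g(23,17)=1771 g(23,19)=253 g(23,21)=23 g(23,23)=1
t=24: g(24,-4)=653752 g(24,-2)=1760673 g(24,0)=2358052 g(24,2)=2361548 g(24,4)=1918752 g(24,6)=1296878 g(24,8)=733447 g(24,10)=345828 g(24,12)=134572 g(24,14)=42503 g(24,16)=10626 g(24,18)=2024 g(24,20)=276 g(24,22)=24 g(24,24)=1
Paths never hitting -5: Σ_s g(24,s) = 11618956
Paths hitting -5: 2^24 - 11618956 = 5158260
P = 5158260/16777216 = 1289565/4194304

Answer: 1289565/4194304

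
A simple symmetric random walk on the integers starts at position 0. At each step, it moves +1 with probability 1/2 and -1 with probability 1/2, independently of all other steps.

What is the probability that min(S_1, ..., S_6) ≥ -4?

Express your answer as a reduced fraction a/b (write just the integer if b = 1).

Let f(t,s) = #length-t paths at position s with S_1..S_t all ≥ -4.
f(t,s) = f(t-1,s-1) + f(t-1,s+1) for s ≥ -4; f(t,s) = 0 for s < -4.
t=0: f(0,0)=1
t=1: f(1,-1)=1 f(1,1)=1
t=2: f(2,-2)=1 f(2,0)=2 f(2,2)=1
t=3: f(3,-3)=1 f(3,-1)=3 f(3,1)=3 f(3,3)=1
t=4: f(4,-4)=1 f(4,-2)=4 f(4,0)=6 f(4,2)=4 f(4,4)=1
t=5: f(5,-3)=5 f(5,-1)=10 f(5,1)=10 f(5,3)=5 f(5,5)=1
t=6: f(6,-4)=5 f(6,-2)=15 f(6,0)=20 f(6,2)=15 f(6,4)=6 f(6,6)=1
Σ_s f(6,s) = 62
P = 62/64 = 31/32

Answer: 31/32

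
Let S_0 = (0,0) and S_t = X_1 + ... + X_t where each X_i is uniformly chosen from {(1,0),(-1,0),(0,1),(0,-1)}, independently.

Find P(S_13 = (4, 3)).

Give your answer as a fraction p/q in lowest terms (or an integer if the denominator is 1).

Answer: 61347/8388608

Derivation:
Let h be the number of horizontal steps (so 13-h are vertical). To end at (4,3) need (h+4)/2 right-steps and ((13-h)+3)/2 up-steps.
Sum over h with 4 ≤ h ≤ 10, h ≡ 0 (mod 2), 13-h ≡ 1 (mod 2):
h=4: C(13,4)·C(4,4)·C(9,6) = 715·1·84 = 60060
h=6: C(13,6)·C(6,5)·C(7,5) = 1716·6·21 = 216216
h=8: C(13,8)·C(8,6)·C(5,4) = 1287·28·5 = 180180
h=10: C(13,10)·C(10,7)·C(3,3) = 286·120·1 = 34320
Total favorable: 490776
Total paths: 4^13 = 67108864
P = 490776/67108864 = 61347/8388608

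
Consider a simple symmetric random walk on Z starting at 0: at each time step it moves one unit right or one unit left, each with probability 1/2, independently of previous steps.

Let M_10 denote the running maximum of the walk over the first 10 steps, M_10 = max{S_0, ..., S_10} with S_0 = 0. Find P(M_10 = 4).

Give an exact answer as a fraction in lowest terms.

Answer: 15/128

Derivation:
Let M_10 = max(S_0,...,S_10). Use the reflection principle: for j ≥ 1, #{paths with M_10 ≥ j} = #{S_10 ≥ j} + #{S_10 ≥ j+1}.
By reflection, #{M_10 ≥ 4} = #{S_10 ≥ 4} + #{S_10 ≥ 5} = 176 + 56 = 232.
#{M_10 ≥ 5} = #{S_10 ≥ 5} + #{S_10 ≥ 6} = 56 + 56 = 112.
#{M_10 = 4} = 232 - 112 = 120.
P(M_10 = 4) = 120/1024 = 15/128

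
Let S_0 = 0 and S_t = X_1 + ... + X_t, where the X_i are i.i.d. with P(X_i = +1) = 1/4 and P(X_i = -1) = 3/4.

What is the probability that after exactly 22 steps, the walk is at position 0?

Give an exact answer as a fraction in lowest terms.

To be at 0 after 22 steps: need exactly 11 steps of +1 and 11 of -1.
Number of such sequences: C(22,11) = 705432
Each has probability (1/4)^11 · (3/4)^11 = 177147/17592186044416
P = 705432 · 177147/17592186044416 = 15620645313/2199023255552

Answer: 15620645313/2199023255552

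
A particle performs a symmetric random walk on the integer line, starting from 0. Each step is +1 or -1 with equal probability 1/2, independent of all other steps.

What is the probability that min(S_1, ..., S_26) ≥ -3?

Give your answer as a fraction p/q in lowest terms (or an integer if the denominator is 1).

Answer: 2340135/4194304

Derivation:
Let f(t,s) = #length-t paths at position s with S_1..S_t all ≥ -3.
f(t,s) = f(t-1,s-1) + f(t-1,s+1) for s ≥ -3; f(t,s) = 0 for s < -3.
t=0: f(0,0)=1
t=1: f(1,-1)=1 f(1,1)=1
t=2: f(2,-2)=1 f(2,0)=2 f(2,2)=1
t=3: f(3,-3)=1 f(3,-1)=3 f(3,1)=3 f(3,3)=1
t=4: f(4,-2)=4 f(4,0)=6 f(4,2)=4 f(4,4)=1
t=5: f(5,-3)=4 f(5,-1)=10 f(5,1)=10 f(5,3)=5 f(5,5)=1
t=6: f(6,-2)=14 f(6,0)=20 f(6,2)=15 f(6,4)=6 f(6,6)=1
t=7: f(7,-3)=14 f(7,-1)=34 f(7,1)=35 f(7,3)=21 f(7,5)=7 f(7,7)=1
t=8: f(8,-2)=48 f(8,0)=69 f(8,2)=56 f(8,4)=28 f(8,6)=8 f(8,8)=1
t=9: f(9,-3)=48 f(9,-1)=117 f(9,1)=125 f(9,3)=84 f(9,5)=36 f(9,7)=9 f(9,9)=1
t=10: f(10,-2)=165 f(10,0)=242 f(10,2)=209 f(10,4)=120 f(10,6)=45 f(10,8)=10 f(10,10)=1
t=11: f(11,-3)=165 f(11,-1)=407 f(11,1)=451 f(11,3)=329 f(11,5)=165 f(11,7)=55 f(11,9)=11 f(11,11)=1
t=12: f(12,-2)=572 f(12,0)=858 f(12,2)=780 f(12,4)=494 f(12,6)=220 f(12,8)=66 f(12,10)=12 f(12,12)=1
t=13: f(13,-3)=572 f(13,-1)=1430 f(13,1)=1638 f(13,3)=1274 f(13,5)=714 f(13,7)=286 f(13,9)=78 f(13,11)=13 f(13,13)=1
t=14: f(14,-2)=2002 f(14,0)=3068 f(14,2)=2912 f(14,4)=1988 f(14,6)=1000 f(14,8)=364 f(14,10)=91 f(14,12)=14 f(14,14)=1
t=15: f(15,-3)=2002 f(15,-1)=5070 f(15,1)=5980 f(15,3)=4900 f(15,5)=2988 f(15,7)=1364 f(15,9)=455 f(15,11)=105 f(15,13)=15 f(15,15)=1
t=16: f(16,-2)=7072 f(16,0)=11050 f(16,2)=10880 f(16,4)=7888 f(16,6)=4352 f(16,8)=1819 f(16,10)=560 f(16,12)=120 f(16,14)=16 f(16,16)=1
t=17: f(17,-3)=7072 f(17,-1)=18122 f(17,1)=21930 f(17,3)=18768 f(17,5)=12240 f(17,7)=6171 f(17,9)=2379 f(17,11)=680 f(17,13)=136 f(17,15)=17 f(17,17)=1
t=18: f(18,-2)=25194 f(18,0)=40052 f(18,2)=40698 f(18,4)=31008 f(18,6)=18411 f(18,8)=8550 f(18,10)=3059 f(18,12)=816 f(18,14)=153 f(18,16)=18 f(18,18)=1
t=19: f(19,-3)=25194 f(19,-1)=65246 f(19,1)=80750 f(19,3)=71706 f(19,5)=49419 f(19,7)=26961 f(19,9)=11609 f(19,11)=3875 f(19,13)=969 f(19,15)=171 f(19,17)=19 f(19,19)=1
t=20: f(20,-2)=90440 f(20,0)=145996 f(20,2)=152456 f(20,4)=121125 f(20,6)=76380 f(20,8)=38570 f(20,10)=15484 f(20,12)=4844 f(20,14)=1140 f(20,16)=190 f(20,18)=20 f(20,20)=1
t=21: f(21,-3)=90440 f(21,-1)=236436 f(21,1)=298452 f(21,3)=273581 f(21,5)=197505 f(21,7)=114950 f(21,9)=54054 f(21,11)=20328 f(21,13)=5984 f(21,15)=1330 f(21,17)=210 f(21,19)=21 f(21,21)=1
t=22: f(22,-2)=326876 f(22,0)=534888 f(22,2)=572033 f(22,4)=471086 f(22,6)=312455 f(22,8)=169004 f(22,10)=74382 f(22,12)=26312 f(22,14)=7314 f(22,16)=1540 f(22,18)=231 f(22,20)=22 f(22,22)=1
t=23: f(23,-3)=326876 f(23,-1)=861764 f(23,1)=1106921 f(23,3)=1043119 f(23,5)=783541 f(23,7)=481459 f(23,9)=243386 f(23,11)=100694 f(23,13)=33626 f(23,15)=8854 f(23,17)=1771 f(23,19)=253 f(23,21)=23 f(23,23)=1
t=24: f(24,-2)=1188640 f(24,0)=1968685 f(24,2)=2150040 f(24,4)=1826660 f(24,6)=1265000 f(24,8)=724845 f(24,10)=344080 f(24,12)=134320 f(24,14)=42480 f(24,16)=10625 f(24,18)=2024 f(24,20)=276 f(24,22)=24 f(24,24)=1
t=25: f(25,-3)=1188640 f(25,-1)=3157325 f(25,1)=4118725 f(25,3)=3976700 f(25,5)=3091660 f(25,7)=1989845 f(25,9)=1068925 f(25,11)=478400 f(25,13)=176800 f(25,15)=53105 f(25,17)=12649 f(25,19)=2300 f(25,21)=300 f(25,23)=25 f(25,25)=1
t=26: f(26,-2)=4345965 f(26,0)=7276050 f(26,2)=8095425 f(26,4)=7068360 f(26,6)=5081505 f(26,8)=3058770 f(26,10)=1547325 f(26,12)=655200 f(26,14)=229905 f(26,16)=65754 f(26,18)=14949 f(26,20)=2600 f(26,22)=325 f(26,24)=26 f(26,26)=1
Σ_s f(26,s) = 37442160
P = 37442160/67108864 = 2340135/4194304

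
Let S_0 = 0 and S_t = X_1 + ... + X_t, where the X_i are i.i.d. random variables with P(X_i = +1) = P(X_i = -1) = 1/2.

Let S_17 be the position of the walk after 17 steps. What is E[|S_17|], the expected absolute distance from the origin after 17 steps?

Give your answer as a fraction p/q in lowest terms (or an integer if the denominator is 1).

Answer: 109395/32768

Derivation:
S_17 takes values m ≡ 1 (mod 2) with |m| ≤ 17; P(S_17=m) = C(17,(17+m)/2)/2^17.
Total paths: 2^17 = 131072
Distribution: P(S=-17)=1/131072, P(S=-15)=17/131072, P(S=-13)=136/131072, P(S=-11)=680/131072, P(S=-9)=2380/131072, P(S=-7)=6188/131072, P(S=-5)=12376/131072, P(S=-3)=19448/131072, P(S=-1)=24310/131072, P(S=1)=24310/131072, P(S=3)=19448/131072, P(S=5)=12376/131072, P(S=7)=6188/131072, P(S=9)=2380/131072, P(S=11)=680/131072, P(S=13)=136/131072, P(S=15)=17/131072, P(S=17)=1/131072
E[|S_17|] = Σ_m |m|·P(S_17=m) = 437580/131072 = 109395/32768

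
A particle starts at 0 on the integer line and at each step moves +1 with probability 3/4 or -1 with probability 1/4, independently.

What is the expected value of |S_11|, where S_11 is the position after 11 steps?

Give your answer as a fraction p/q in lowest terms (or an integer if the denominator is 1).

S_11 takes values m ≡ 1 (mod 2) with |m| ≤ 11; P(S_11=m) = C(11,(11+m)/2) · (3/4)^((11+m)/2) · (1/4)^((11-m)/2).
Distribution: P(S=-11)=1/4194304, P(S=-9)=33/4194304, P(S=-7)=495/4194304, P(S=-5)=4455/4194304, P(S=-3)=13365/2097152, P(S=-1)=56133/2097152, P(S=1)=168399/2097152, P(S=3)=360855/2097152, P(S=5)=1082565/4194304, P(S=7)=1082565/4194304, P(S=9)=649539/4194304, P(S=11)=177147/4194304
E[|S_11|] = Σ_m |m|·P(S_11=m) = 1469105/262144

Answer: 1469105/262144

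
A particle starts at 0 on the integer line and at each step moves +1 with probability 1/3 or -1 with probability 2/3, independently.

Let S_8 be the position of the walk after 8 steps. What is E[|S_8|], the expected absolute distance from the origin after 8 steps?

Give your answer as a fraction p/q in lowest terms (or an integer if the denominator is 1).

Answer: 20392/6561

Derivation:
S_8 takes values m ≡ 0 (mod 2) with |m| ≤ 8; P(S_8=m) = C(8,(8+m)/2) · (1/3)^((8+m)/2) · (2/3)^((8-m)/2).
Distribution: P(S=-8)=256/6561, P(S=-6)=1024/6561, P(S=-4)=1792/6561, P(S=-2)=1792/6561, P(S=0)=1120/6561, P(S=2)=448/6561, P(S=4)=112/6561, P(S=6)=16/6561, P(S=8)=1/6561
E[|S_8|] = Σ_m |m|·P(S_8=m) = 20392/6561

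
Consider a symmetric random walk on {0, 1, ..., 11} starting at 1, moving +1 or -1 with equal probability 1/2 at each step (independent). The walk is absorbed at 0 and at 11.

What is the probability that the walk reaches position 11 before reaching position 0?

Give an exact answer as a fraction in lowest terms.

Symmetric walk (p = 1/2): the harmonic-function argument gives P(hit 11 before 0 | start at 1) = a/N.
P = 1/11 = 1/11

Answer: 1/11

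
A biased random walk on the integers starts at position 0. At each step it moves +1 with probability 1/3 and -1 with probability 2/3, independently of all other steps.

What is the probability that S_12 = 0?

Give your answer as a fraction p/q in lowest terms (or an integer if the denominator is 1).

To be at 0 after 12 steps: need exactly 6 steps of +1 and 6 of -1.
Number of such sequences: C(12,6) = 924
Each has probability (1/3)^6 · (2/3)^6 = 64/531441
P = 924 · 64/531441 = 19712/177147

Answer: 19712/177147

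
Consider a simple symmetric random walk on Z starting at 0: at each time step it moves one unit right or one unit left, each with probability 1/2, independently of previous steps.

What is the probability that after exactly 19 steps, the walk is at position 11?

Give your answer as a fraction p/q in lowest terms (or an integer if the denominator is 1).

To reach position 11 after 19 steps: need 15 steps of +1 and 4 of -1.
Favorable paths: C(19,15) = 3876
Total paths: 2^19 = 524288
P = 3876/524288 = 969/131072

Answer: 969/131072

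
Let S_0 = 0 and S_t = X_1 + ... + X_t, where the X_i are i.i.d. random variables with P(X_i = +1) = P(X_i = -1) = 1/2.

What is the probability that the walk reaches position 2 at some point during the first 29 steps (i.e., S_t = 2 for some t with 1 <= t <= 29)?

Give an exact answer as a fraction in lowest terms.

Answer: 23859587/33554432

Derivation:
Count via complement. Let g(t,s) = #length-t paths at position s with S_1..S_t all ≠ 2.
g(t,s) = g(t-1,s-1) + g(t-1,s+1) for s ≠ 2; g(t,2) = 0.
t=0: g(0,0)=1
t=1: g(1,-1)=1 g(1,1)=1
t=2: g(2,-2)=1 g(2,0)=2
t=3: g(3,-3)=1 g(3,-1)=3 g(3,1)=2
t=4: g(4,-4)=1 g(4,-2)=4 g(4,0)=5
t=5: g(5,-5)=1 g(5,-3)=5 g(5,-1)=9 g(5,1)=5
t=6: g(6,-6)=1 g(6,-4)=6 g(6,-2)=14 g(6,0)=14
t=7: g(7,-7)=1 g(7,-5)=7 g(7,-3)=20 g(7,-1)=28 g(7,1)=14
t=8: g(8,-8)=1 g(8,-6)=8 g(8,-4)=27 g(8,-2)=48 g(8,0)=42
t=9: g(9,-9)=1 g(9,-7)=9 g(9,-5)=35 g(9,-3)=75 g(9,-1)=90 g(9,1)=42
t=10: g(10,-10)=1 g(10,-8)=10 g(10,-6)=44 g(10,-4)=110 g(10,-2)=165 g(10,0)=132
t=11: g(11,-11)=1 g(11,-9)=11 g(11,-7)=54 g(11,-5)=154 g(11,-3)=275 g(11,-1)=297 g(11,1)=132
t=12: g(12,-12)=1 g(12,-10)=12 g(12,-8)=65 g(12,-6)=208 g(12,-4)=429 g(12,-2)=572 g(12,0)=429
t=13: g(13,-13)=1 g(13,-11)=13 g(13,-9)=77 g(13,-7)=273 g(13,-5)=637 g(13,-3)=1001 g(13,-1)=1001 g(13,1)=429
t=14: g(14,-14)=1 g(14,-12)=14 g(14,-10)=90 g(14,-8)=350 g(14,-6)=910 g(14,-4)=1638 g(14,-2)=2002 g(14,0)=1430
t=15: g(15,-15)=1 g(15,-13)=15 g(15,-11)=104 g(15,-9)=440 g(15,-7)=1260 g(15,-5)=2548 g(15,-3)=3640 g(15,-1)=3432 g(15,1)=1430
t=16: g(16,-16)=1 g(16,-14)=16 g(16,-12)=119 g(16,-10)=544 g(16,-8)=1700 g(16,-6)=3808 g(16,-4)=6188 g(16,-2)=7072 g(16,0)=4862
t=17: g(17,-17)=1 g(17,-15)=17 g(17,-13)=135 g(17,-11)=663 g(17,-9)=2244 g(17,-7)=5508 g(17,-5)=9996 g(17,-3)=13260 g(17,-1)=11934 g(17,1)=4862
t=18: g(18,-18)=1 g(18,-16)=18 g(18,-14)=152 g(18,-12)=798 g(18,-10)=2907 g(18,-8)=7752 g(18,-6)=15504 g(18,-4)=23256 g(18,-2)=25194 g(18,0)=16796
t=19: g(19,-19)=1 g(19,-17)=19 g(19,-15)=170 g(19,-13)=950 g(19,-11)=3705 g(19,-9)=10659 g(19,-7)=23256 g(19,-5)=38760 g(19,-3)=48450 g(19,-1)=41990 g(19,1)=16796
t=20: g(20,-20)=1 g(20,-18)=20 g(20,-16)=189 g(20,-14)=1120 g(20,-12)=4655 g(20,-10)=14364 g(20,-8)=33915 g(20,-6)=62016 g(20,-4)=87210 g(20,-2)=90440 g(20,0)=58786
t=21: g(21,-21)=1 g(21,-19)=21 g(21,-17)=209 g(21,-15)=1309 g(21,-13)=5775 g(21,-11)=19019 g(21,-9)=48279 g(21,-7)=95931 g(21,-5)=149226 g(21,-3)=177650 g(21,-1)=149226 g(21,1)=58786
t=22: g(22,-22)=1 g(22,-20)=22 g(22,-18)=230 g(22,-16)=1518 g(22,-14)=7084 g(22,-12)=24794 g(22,-10)=67298 g(22,-8)=144210 g(22,-6)=245157 g(22,-4)=326876 g(22,-2)=326876 g(22,0)=208012
t=23: g(23,-23)=1 g(23,-21)=23 g(23,-19)=252 g(23,-17)=1748 g(23,-15)=8602 g(23,-13)=31878 g(23,-11)=92092 g(23,-9)=211508 g(23,-7)=389367 g(23,-5)=572033 g(23,-3)=653752 g(23,-1)=534888 g(23,1)=208012
t=24: g(24,-24)=1 g(24,-22)=24 g(24,-20)=275 g(24,-18)=2000 g(24,-16)=10350 g(24,-14)=40480 g(24,-12)=123970 g(24,-10)=303600 g(24,-8)=600875 g(24,-6)=961400 g(24,-4)=1225785 g(24,-2)=1188640 g(24,0)=742900
t=25: g(25,-25)=1 g(25,-23)=25 g(25,-21)=299 g(25,-19)=2275 g(25,-17)=12350 g(25,-15)=50830 g(25,-13)=164450 g(25,-11)=427570 g(25,-9)=904475 g(25,-7)=1562275 g(25,-5)=2187185 g(25,-3)=2414425 g(25,-1)=1931540 g(25,1)=742900
t=26: g(26,-26)=1 g(26,-24)=26 g(26,-22)=324 g(26,-20)=2574 g(26,-18)=14625 g(26,-16)=63180 g(26,-14)=215280 g(26,-12)=592020 g(26,-10)=1332045 g(26,-8)=2466750 g(26,-6)=3749460 g(26,-4)=4601610 g(26,-2)=4345965 g(26,0)=2674440
t=27: g(27,-27)=1 g(27,-25)=27 g(27,-23)=350 g(27,-21)=2898 g(27,-19)=17199 g(27,-17)=77805 g(27,-15)=278460 g(27,-13)=807300 g(27,-11)=1924065 g(27,-9)=3798795 g(27,-7)=6216210 g(27,-5)=8351070 g(27,-3)=8947575 g(27,-1)=7020405 g(27,1)=2674440
t=28: g(28,-28)=1 g(28,-26)=28 g(28,-24)=377 g(28,-22)=3248 g(28,-20)=20097 g(28,-18)=95004 g(28,-16)=356265 g(28,-14)=1085760 g(28,-12)=2731365 g(28,-10)=5722860 g(28,-8)=10015005 g(28,-6)=14567280 g(28,-4)=17298645 g(28,-2)=15967980 g(28,0)=9694845
t=29: g(29,-29)=1 g(29,-27)=29 g(29,-25)=405 g(29,-23)=3625 g(29,-21)=23345 g(29,-19)=115101 g(29,-17)=451269 g(29,-15)=1442025 g(29,-13)=3817125 g(29,-11)=8454225 g(29,-9)=15737865 g(29,-7)=24582285 g(29,-5)=31865925 g(29,-3)=33266625 g(29,-1)=25662825 g(29,1)=9694845
Paths never hitting 2: Σ_s g(29,s) = 155117520
Paths hitting 2: 2^29 - 155117520 = 381753392
P = 381753392/536870912 = 23859587/33554432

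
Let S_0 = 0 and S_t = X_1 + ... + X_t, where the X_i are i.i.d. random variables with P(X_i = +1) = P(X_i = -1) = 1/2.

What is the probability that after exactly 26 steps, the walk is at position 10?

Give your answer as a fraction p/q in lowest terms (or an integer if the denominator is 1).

Answer: 1562275/67108864

Derivation:
To reach position 10 after 26 steps: need 18 steps of +1 and 8 of -1.
Favorable paths: C(26,18) = 1562275
Total paths: 2^26 = 67108864
P = 1562275/67108864 = 1562275/67108864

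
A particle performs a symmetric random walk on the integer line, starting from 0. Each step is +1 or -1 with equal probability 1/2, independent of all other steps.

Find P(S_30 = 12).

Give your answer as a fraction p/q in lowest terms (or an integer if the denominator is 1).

Answer: 7153575/536870912

Derivation:
To reach position 12 after 30 steps: need 21 steps of +1 and 9 of -1.
Favorable paths: C(30,21) = 14307150
Total paths: 2^30 = 1073741824
P = 14307150/1073741824 = 7153575/536870912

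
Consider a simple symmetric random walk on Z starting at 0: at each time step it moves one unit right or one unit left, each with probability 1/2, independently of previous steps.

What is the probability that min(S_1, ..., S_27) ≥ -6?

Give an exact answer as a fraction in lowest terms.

Let f(t,s) = #length-t paths at position s with S_1..S_t all ≥ -6.
f(t,s) = f(t-1,s-1) + f(t-1,s+1) for s ≥ -6; f(t,s) = 0 for s < -6.
t=0: f(0,0)=1
t=1: f(1,-1)=1 f(1,1)=1
t=2: f(2,-2)=1 f(2,0)=2 f(2,2)=1
t=3: f(3,-3)=1 f(3,-1)=3 f(3,1)=3 f(3,3)=1
t=4: f(4,-4)=1 f(4,-2)=4 f(4,0)=6 f(4,2)=4 f(4,4)=1
t=5: f(5,-5)=1 f(5,-3)=5 f(5,-1)=10 f(5,1)=10 f(5,3)=5 f(5,5)=1
t=6: f(6,-6)=1 f(6,-4)=6 f(6,-2)=15 f(6,0)=20 f(6,2)=15 f(6,4)=6 f(6,6)=1
t=7: f(7,-5)=7 f(7,-3)=21 f(7,-1)=35 f(7,1)=35 f(7,3)=21 f(7,5)=7 f(7,7)=1
t=8: f(8,-6)=7 f(8,-4)=28 f(8,-2)=56 f(8,0)=70 f(8,2)=56 f(8,4)=28 f(8,6)=8 f(8,8)=1
t=9: f(9,-5)=35 f(9,-3)=84 f(9,-1)=126 f(9,1)=126 f(9,3)=84 f(9,5)=36 f(9,7)=9 f(9,9)=1
t=10: f(10,-6)=35 f(10,-4)=119 f(10,-2)=210 f(10,0)=252 f(10,2)=210 f(10,4)=120 f(10,6)=45 f(10,8)=10 f(10,10)=1
t=11: f(11,-5)=154 f(11,-3)=329 f(11,-1)=462 f(11,1)=462 f(11,3)=330 f(11,5)=165 f(11,7)=55 f(11,9)=11 f(11,11)=1
t=12: f(12,-6)=154 f(12,-4)=483 f(12,-2)=791 f(12,0)=924 f(12,2)=792 f(12,4)=495 f(12,6)=220 f(12,8)=66 f(12,10)=12 f(12,12)=1
t=13: f(13,-5)=637 f(13,-3)=1274 f(13,-1)=1715 f(13,1)=1716 f(13,3)=1287 f(13,5)=715 f(13,7)=286 f(13,9)=78 f(13,11)=13 f(13,13)=1
t=14: f(14,-6)=637 f(14,-4)=1911 f(14,-2)=2989 f(14,0)=3431 f(14,2)=3003 f(14,4)=2002 f(14,6)=1001 f(14,8)=364 f(14,10)=91 f(14,12)=14 f(14,14)=1
t=15: f(15,-5)=2548 f(15,-3)=4900 f(15,-1)=6420 f(15,1)=6434 f(15,3)=5005 f(15,5)=3003 f(15,7)=1365 f(15,9)=455 f(15,11)=105 f(15,13)=15 f(15,15)=1
t=16: f(16,-6)=2548 f(16,-4)=7448 f(16,-2)=11320 f(16,0)=12854 f(16,2)=11439 f(16,4)=8008 f(16,6)=4368 f(16,8)=1820 f(16,10)=560 f(16,12)=120 f(16,14)=16 f(16,16)=1
t=17: f(17,-5)=9996 f(17,-3)=18768 f(17,-1)=24174 f(17,1)=24293 f(17,3)=19447 f(17,5)=12376 f(17,7)=6188 f(17,9)=2380 f(17,11)=680 f(17,13)=136 f(17,15)=17 f(17,17)=1
t=18: f(18,-6)=9996 f(18,-4)=28764 f(18,-2)=42942 f(18,0)=48467 f(18,2)=43740 f(18,4)=31823 f(18,6)=18564 f(18,8)=8568 f(18,10)=3060 f(18,12)=816 f(18,14)=153 f(18,16)=18 f(18,18)=1
t=19: f(19,-5)=38760 f(19,-3)=71706 f(19,-1)=91409 f(19,1)=92207 f(19,3)=75563 f(19,5)=50387 f(19,7)=27132 f(19,9)=11628 f(19,11)=3876 f(19,13)=969 f(19,15)=171 f(19,17)=19 f(19,19)=1
t=20: f(20,-6)=38760 f(20,-4)=110466 f(20,-2)=163115 f(20,0)=183616 f(20,2)=167770 f(20,4)=125950 f(20,6)=77519 f(20,8)=38760 f(20,10)=15504 f(20,12)=4845 f(20,14)=1140 f(20,16)=190 f(20,18)=20 f(20,20)=1
t=21: f(21,-5)=149226 f(21,-3)=273581 f(21,-1)=346731 f(21,1)=351386 f(21,3)=293720 f(21,5)=203469 f(21,7)=116279 f(21,9)=54264 f(21,11)=20349 f(21,13)=5985 f(21,15)=1330 f(21,17)=210 f(21,19)=21 f(21,21)=1
t=22: f(22,-6)=149226 f(22,-4)=422807 f(22,-2)=620312 f(22,0)=698117 f(22,2)=645106 f(22,4)=497189 f(22,6)=319748 f(22,8)=170543 f(22,10)=74613 f(22,12)=26334 f(22,14)=7315 f(22,16)=1540 f(22,18)=231 f(22,20)=22 f(22,22)=1
t=23: f(23,-5)=572033 f(23,-3)=1043119 f(23,-1)=1318429 f(23,1)=1343223 f(23,3)=1142295 f(23,5)=816937 f(23,7)=490291 f(23,9)=245156 f(23,11)=100947 f(23,13)=33649 f(23,15)=8855 f(23,17)=1771 f(23,19)=253 f(23,21)=23 f(23,23)=1
t=24: f(24,-6)=572033 f(24,-4)=1615152 f(24,-2)=2361548 f(24,0)=2661652 f(24,2)=2485518 f(24,4)=1959232 f(24,6)=1307228 f(24,8)=735447 f(24,10)=346103 f(24,12)=134596 f(24,14)=42504 f(24,16)=10626 f(24,18)=2024 f(24,20)=276 f(24,22)=24 f(24,24)=1
t=25: f(25,-5)=2187185 f(25,-3)=3976700 f(25,-1)=5023200 f(25,1)=5147170 f(25,3)=4444750 f(25,5)=3266460 f(25,7)=2042675 f(25,9)=1081550 f(25,11)=480699 f(25,13)=177100 f(25,15)=53130 f(25,17)=12650 f(25,19)=2300 f(25,21)=300 f(25,23)=25 f(25,25)=1
t=26: f(26,-6)=2187185 f(26,-4)=6163885 f(26,-2)=8999900 f(26,0)=10170370 f(26,2)=9591920 f(26,4)=7711210 f(26,6)=5309135 f(26,8)=3124225 f(26,10)=1562249 f(26,12)=657799 f(26,14)=230230 f(26,16)=65780 f(26,18)=14950 f(26,20)=2600 f(26,22)=325 f(26,24)=26 f(26,26)=1
t=27: f(27,-5)=8351070 f(27,-3)=15163785 f(27,-1)=19170270 f(27,1)=19762290 f(27,3)=17303130 f(27,5)=13020345 f(27,7)=8433360 f(27,9)=4686474 f(27,11)=2220048 f(27,13)=888029 f(27,15)=296010 f(27,17)=80730 f(27,19)=17550 f(27,21)=2925 f(27,23)=351 f(27,25)=27 f(27,27)=1
Σ_s f(27,s) = 109396395
P = 109396395/134217728 = 109396395/134217728

Answer: 109396395/134217728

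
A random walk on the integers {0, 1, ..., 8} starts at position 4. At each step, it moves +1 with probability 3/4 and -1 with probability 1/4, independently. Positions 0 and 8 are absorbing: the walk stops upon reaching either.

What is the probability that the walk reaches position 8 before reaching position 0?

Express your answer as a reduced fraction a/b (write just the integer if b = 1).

Answer: 81/82

Derivation:
Biased walk: p = 3/4, q = 1/4, r = q/p = 1/3
Gambler's ruin: P(hit 8 before 0 | start at 4) = (1 - r^a)/(1 - r^N)
r^4 = 1/81; r^8 = 1/6561
P = (1 - 1/81) / (1 - 1/6561) = 80/81 / 6560/6561 = 81/82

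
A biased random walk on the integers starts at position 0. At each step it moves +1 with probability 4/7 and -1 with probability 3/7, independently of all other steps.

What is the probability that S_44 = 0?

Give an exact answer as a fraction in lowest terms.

To be at 0 after 44 steps: need exactly 22 steps of +1 and 22 of -1.
Number of such sequences: C(44,22) = 2104098963720
Each has probability (4/7)^22 · (3/7)^22 = 552061438912436417593344/15286700631942576193765185769276826401
P = 2104098963720 · 552061438912436417593344/15286700631942576193765185769276826401 = 1161591901525429550078544286769479680/15286700631942576193765185769276826401

Answer: 1161591901525429550078544286769479680/15286700631942576193765185769276826401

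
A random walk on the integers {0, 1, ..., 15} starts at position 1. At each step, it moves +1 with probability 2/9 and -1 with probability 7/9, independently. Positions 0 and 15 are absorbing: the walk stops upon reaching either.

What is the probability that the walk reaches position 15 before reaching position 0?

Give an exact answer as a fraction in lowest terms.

Biased walk: p = 2/9, q = 7/9, r = q/p = 7/2
Gambler's ruin: P(hit 15 before 0 | start at 1) = (1 - r^a)/(1 - r^N)
r^1 = 7/2; r^15 = 4747561509943/32768
P = (1 - 7/2) / (1 - 4747561509943/32768) = -5/2 / -4747561477175/32768 = 16384/949512295435

Answer: 16384/949512295435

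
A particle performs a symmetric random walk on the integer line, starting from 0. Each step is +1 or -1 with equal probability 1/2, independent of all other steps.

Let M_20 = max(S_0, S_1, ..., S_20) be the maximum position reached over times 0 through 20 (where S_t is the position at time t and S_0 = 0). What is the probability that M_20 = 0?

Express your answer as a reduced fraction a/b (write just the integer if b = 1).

Answer: 46189/262144

Derivation:
Let M_20 = max(S_0,...,S_20). Use the reflection principle: for j ≥ 1, #{paths with M_20 ≥ j} = #{S_20 ≥ j} + #{S_20 ≥ j+1}.
P(M_20 ≥ 0) = 1 since S_0 = 0, so #{M_20 ≥ 0} = 1048576.
#{M_20 ≥ 1} = #{S_20 ≥ 1} + #{S_20 ≥ 2} = 431910 + 431910 = 863820.
#{M_20 = 0} = 1048576 - 863820 = 184756.
P(M_20 = 0) = 184756/1048576 = 46189/262144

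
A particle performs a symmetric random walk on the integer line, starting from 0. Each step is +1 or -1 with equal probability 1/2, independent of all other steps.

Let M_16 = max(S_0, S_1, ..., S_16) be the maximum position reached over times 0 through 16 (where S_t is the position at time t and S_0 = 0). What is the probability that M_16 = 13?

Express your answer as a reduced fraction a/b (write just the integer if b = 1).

Answer: 1/4096

Derivation:
Let M_16 = max(S_0,...,S_16). Use the reflection principle: for j ≥ 1, #{paths with M_16 ≥ j} = #{S_16 ≥ j} + #{S_16 ≥ j+1}.
By reflection, #{M_16 ≥ 13} = #{S_16 ≥ 13} + #{S_16 ≥ 14} = 17 + 17 = 34.
#{M_16 ≥ 14} = #{S_16 ≥ 14} + #{S_16 ≥ 15} = 17 + 1 = 18.
#{M_16 = 13} = 34 - 18 = 16.
P(M_16 = 13) = 16/65536 = 1/4096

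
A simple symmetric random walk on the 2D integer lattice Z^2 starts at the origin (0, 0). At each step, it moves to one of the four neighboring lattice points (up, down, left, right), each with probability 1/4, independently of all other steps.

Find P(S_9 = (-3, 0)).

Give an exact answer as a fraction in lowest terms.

Let h be the number of horizontal steps (so 9-h are vertical). To end at (-3,0) need (h-3)/2 right-steps and ((9-h)+0)/2 up-steps.
Sum over h with 3 ≤ h ≤ 9, h ≡ 1 (mod 2), 9-h ≡ 0 (mod 2):
h=3: C(9,3)·C(3,0)·C(6,3) = 84·1·20 = 1680
h=5: C(9,5)·C(5,1)·C(4,2) = 126·5·6 = 3780
h=7: C(9,7)·C(7,2)·C(2,1) = 36·21·2 = 1512
h=9: C(9,9)·C(9,3)·C(0,0) = 1·84·1 = 84
Total favorable: 7056
Total paths: 4^9 = 262144
P = 7056/262144 = 441/16384

Answer: 441/16384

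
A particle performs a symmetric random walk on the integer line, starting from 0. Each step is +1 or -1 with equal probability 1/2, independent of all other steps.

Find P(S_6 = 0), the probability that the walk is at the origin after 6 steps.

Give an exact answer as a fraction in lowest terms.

Answer: 5/16

Derivation:
To return to 0 after 6 steps: need exactly 3 steps of +1 and 3 of -1.
Favorable paths: C(6,3) = 20
Total paths: 2^6 = 64
P = 20/64 = 5/16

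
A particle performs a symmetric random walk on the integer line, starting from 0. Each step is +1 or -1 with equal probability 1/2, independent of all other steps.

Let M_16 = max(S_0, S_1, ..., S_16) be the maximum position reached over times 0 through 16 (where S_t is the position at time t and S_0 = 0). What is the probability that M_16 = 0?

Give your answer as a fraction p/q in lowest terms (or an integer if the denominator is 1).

Answer: 6435/32768

Derivation:
Let M_16 = max(S_0,...,S_16). Use the reflection principle: for j ≥ 1, #{paths with M_16 ≥ j} = #{S_16 ≥ j} + #{S_16 ≥ j+1}.
P(M_16 ≥ 0) = 1 since S_0 = 0, so #{M_16 ≥ 0} = 65536.
#{M_16 ≥ 1} = #{S_16 ≥ 1} + #{S_16 ≥ 2} = 26333 + 26333 = 52666.
#{M_16 = 0} = 65536 - 52666 = 12870.
P(M_16 = 0) = 12870/65536 = 6435/32768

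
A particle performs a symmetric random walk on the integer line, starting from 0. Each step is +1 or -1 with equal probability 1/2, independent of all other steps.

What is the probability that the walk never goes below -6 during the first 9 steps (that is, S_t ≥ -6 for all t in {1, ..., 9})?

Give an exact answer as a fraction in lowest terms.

Let f(t,s) = #length-t paths at position s with S_1..S_t all ≥ -6.
f(t,s) = f(t-1,s-1) + f(t-1,s+1) for s ≥ -6; f(t,s) = 0 for s < -6.
t=0: f(0,0)=1
t=1: f(1,-1)=1 f(1,1)=1
t=2: f(2,-2)=1 f(2,0)=2 f(2,2)=1
t=3: f(3,-3)=1 f(3,-1)=3 f(3,1)=3 f(3,3)=1
t=4: f(4,-4)=1 f(4,-2)=4 f(4,0)=6 f(4,2)=4 f(4,4)=1
t=5: f(5,-5)=1 f(5,-3)=5 f(5,-1)=10 f(5,1)=10 f(5,3)=5 f(5,5)=1
t=6: f(6,-6)=1 f(6,-4)=6 f(6,-2)=15 f(6,0)=20 f(6,2)=15 f(6,4)=6 f(6,6)=1
t=7: f(7,-5)=7 f(7,-3)=21 f(7,-1)=35 f(7,1)=35 f(7,3)=21 f(7,5)=7 f(7,7)=1
t=8: f(8,-6)=7 f(8,-4)=28 f(8,-2)=56 f(8,0)=70 f(8,2)=56 f(8,4)=28 f(8,6)=8 f(8,8)=1
t=9: f(9,-5)=35 f(9,-3)=84 f(9,-1)=126 f(9,1)=126 f(9,3)=84 f(9,5)=36 f(9,7)=9 f(9,9)=1
Σ_s f(9,s) = 501
P = 501/512 = 501/512

Answer: 501/512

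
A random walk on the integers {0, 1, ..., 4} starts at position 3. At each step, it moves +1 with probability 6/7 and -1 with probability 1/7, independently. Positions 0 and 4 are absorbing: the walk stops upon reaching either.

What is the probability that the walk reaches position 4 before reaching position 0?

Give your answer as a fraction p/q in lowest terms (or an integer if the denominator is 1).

Biased walk: p = 6/7, q = 1/7, r = q/p = 1/6
Gambler's ruin: P(hit 4 before 0 | start at 3) = (1 - r^a)/(1 - r^N)
r^3 = 1/216; r^4 = 1/1296
P = (1 - 1/216) / (1 - 1/1296) = 215/216 / 1295/1296 = 258/259

Answer: 258/259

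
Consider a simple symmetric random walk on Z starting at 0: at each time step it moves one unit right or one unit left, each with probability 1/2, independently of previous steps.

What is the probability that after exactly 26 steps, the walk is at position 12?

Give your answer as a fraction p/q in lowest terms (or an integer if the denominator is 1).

Answer: 82225/8388608

Derivation:
To reach position 12 after 26 steps: need 19 steps of +1 and 7 of -1.
Favorable paths: C(26,19) = 657800
Total paths: 2^26 = 67108864
P = 657800/67108864 = 82225/8388608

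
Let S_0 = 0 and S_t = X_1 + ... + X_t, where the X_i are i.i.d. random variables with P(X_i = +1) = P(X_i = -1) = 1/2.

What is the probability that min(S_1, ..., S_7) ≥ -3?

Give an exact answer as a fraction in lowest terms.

Answer: 7/8

Derivation:
Let f(t,s) = #length-t paths at position s with S_1..S_t all ≥ -3.
f(t,s) = f(t-1,s-1) + f(t-1,s+1) for s ≥ -3; f(t,s) = 0 for s < -3.
t=0: f(0,0)=1
t=1: f(1,-1)=1 f(1,1)=1
t=2: f(2,-2)=1 f(2,0)=2 f(2,2)=1
t=3: f(3,-3)=1 f(3,-1)=3 f(3,1)=3 f(3,3)=1
t=4: f(4,-2)=4 f(4,0)=6 f(4,2)=4 f(4,4)=1
t=5: f(5,-3)=4 f(5,-1)=10 f(5,1)=10 f(5,3)=5 f(5,5)=1
t=6: f(6,-2)=14 f(6,0)=20 f(6,2)=15 f(6,4)=6 f(6,6)=1
t=7: f(7,-3)=14 f(7,-1)=34 f(7,1)=35 f(7,3)=21 f(7,5)=7 f(7,7)=1
Σ_s f(7,s) = 112
P = 112/128 = 7/8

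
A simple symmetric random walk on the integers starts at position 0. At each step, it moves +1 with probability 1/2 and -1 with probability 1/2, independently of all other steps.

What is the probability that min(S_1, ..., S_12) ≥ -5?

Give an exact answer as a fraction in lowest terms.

Let f(t,s) = #length-t paths at position s with S_1..S_t all ≥ -5.
f(t,s) = f(t-1,s-1) + f(t-1,s+1) for s ≥ -5; f(t,s) = 0 for s < -5.
t=0: f(0,0)=1
t=1: f(1,-1)=1 f(1,1)=1
t=2: f(2,-2)=1 f(2,0)=2 f(2,2)=1
t=3: f(3,-3)=1 f(3,-1)=3 f(3,1)=3 f(3,3)=1
t=4: f(4,-4)=1 f(4,-2)=4 f(4,0)=6 f(4,2)=4 f(4,4)=1
t=5: f(5,-5)=1 f(5,-3)=5 f(5,-1)=10 f(5,1)=10 f(5,3)=5 f(5,5)=1
t=6: f(6,-4)=6 f(6,-2)=15 f(6,0)=20 f(6,2)=15 f(6,4)=6 f(6,6)=1
t=7: f(7,-5)=6 f(7,-3)=21 f(7,-1)=35 f(7,1)=35 f(7,3)=21 f(7,5)=7 f(7,7)=1
t=8: f(8,-4)=27 f(8,-2)=56 f(8,0)=70 f(8,2)=56 f(8,4)=28 f(8,6)=8 f(8,8)=1
t=9: f(9,-5)=27 f(9,-3)=83 f(9,-1)=126 f(9,1)=126 f(9,3)=84 f(9,5)=36 f(9,7)=9 f(9,9)=1
t=10: f(10,-4)=110 f(10,-2)=209 f(10,0)=252 f(10,2)=210 f(10,4)=120 f(10,6)=45 f(10,8)=10 f(10,10)=1
t=11: f(11,-5)=110 f(11,-3)=319 f(11,-1)=461 f(11,1)=462 f(11,3)=330 f(11,5)=165 f(11,7)=55 f(11,9)=11 f(11,11)=1
t=12: f(12,-4)=429 f(12,-2)=780 f(12,0)=923 f(12,2)=792 f(12,4)=495 f(12,6)=220 f(12,8)=66 f(12,10)=12 f(12,12)=1
Σ_s f(12,s) = 3718
P = 3718/4096 = 1859/2048

Answer: 1859/2048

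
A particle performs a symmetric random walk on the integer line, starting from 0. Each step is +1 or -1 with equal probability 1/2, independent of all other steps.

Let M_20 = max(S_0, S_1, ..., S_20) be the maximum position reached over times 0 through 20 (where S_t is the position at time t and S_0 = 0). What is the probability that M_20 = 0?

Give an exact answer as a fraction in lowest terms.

Let M_20 = max(S_0,...,S_20). Use the reflection principle: for j ≥ 1, #{paths with M_20 ≥ j} = #{S_20 ≥ j} + #{S_20 ≥ j+1}.
P(M_20 ≥ 0) = 1 since S_0 = 0, so #{M_20 ≥ 0} = 1048576.
#{M_20 ≥ 1} = #{S_20 ≥ 1} + #{S_20 ≥ 2} = 431910 + 431910 = 863820.
#{M_20 = 0} = 1048576 - 863820 = 184756.
P(M_20 = 0) = 184756/1048576 = 46189/262144

Answer: 46189/262144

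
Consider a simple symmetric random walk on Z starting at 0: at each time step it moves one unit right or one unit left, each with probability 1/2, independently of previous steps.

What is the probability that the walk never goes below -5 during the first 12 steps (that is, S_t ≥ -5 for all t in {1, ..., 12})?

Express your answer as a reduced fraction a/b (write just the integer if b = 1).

Let f(t,s) = #length-t paths at position s with S_1..S_t all ≥ -5.
f(t,s) = f(t-1,s-1) + f(t-1,s+1) for s ≥ -5; f(t,s) = 0 for s < -5.
t=0: f(0,0)=1
t=1: f(1,-1)=1 f(1,1)=1
t=2: f(2,-2)=1 f(2,0)=2 f(2,2)=1
t=3: f(3,-3)=1 f(3,-1)=3 f(3,1)=3 f(3,3)=1
t=4: f(4,-4)=1 f(4,-2)=4 f(4,0)=6 f(4,2)=4 f(4,4)=1
t=5: f(5,-5)=1 f(5,-3)=5 f(5,-1)=10 f(5,1)=10 f(5,3)=5 f(5,5)=1
t=6: f(6,-4)=6 f(6,-2)=15 f(6,0)=20 f(6,2)=15 f(6,4)=6 f(6,6)=1
t=7: f(7,-5)=6 f(7,-3)=21 f(7,-1)=35 f(7,1)=35 f(7,3)=21 f(7,5)=7 f(7,7)=1
t=8: f(8,-4)=27 f(8,-2)=56 f(8,0)=70 f(8,2)=56 f(8,4)=28 f(8,6)=8 f(8,8)=1
t=9: f(9,-5)=27 f(9,-3)=83 f(9,-1)=126 f(9,1)=126 f(9,3)=84 f(9,5)=36 f(9,7)=9 f(9,9)=1
t=10: f(10,-4)=110 f(10,-2)=209 f(10,0)=252 f(10,2)=210 f(10,4)=120 f(10,6)=45 f(10,8)=10 f(10,10)=1
t=11: f(11,-5)=110 f(11,-3)=319 f(11,-1)=461 f(11,1)=462 f(11,3)=330 f(11,5)=165 f(11,7)=55 f(11,9)=11 f(11,11)=1
t=12: f(12,-4)=429 f(12,-2)=780 f(12,0)=923 f(12,2)=792 f(12,4)=495 f(12,6)=220 f(12,8)=66 f(12,10)=12 f(12,12)=1
Σ_s f(12,s) = 3718
P = 3718/4096 = 1859/2048

Answer: 1859/2048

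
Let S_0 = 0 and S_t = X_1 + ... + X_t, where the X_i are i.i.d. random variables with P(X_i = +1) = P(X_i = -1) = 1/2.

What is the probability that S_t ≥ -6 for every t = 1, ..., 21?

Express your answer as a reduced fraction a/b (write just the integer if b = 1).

Answer: 227069/262144

Derivation:
Let f(t,s) = #length-t paths at position s with S_1..S_t all ≥ -6.
f(t,s) = f(t-1,s-1) + f(t-1,s+1) for s ≥ -6; f(t,s) = 0 for s < -6.
t=0: f(0,0)=1
t=1: f(1,-1)=1 f(1,1)=1
t=2: f(2,-2)=1 f(2,0)=2 f(2,2)=1
t=3: f(3,-3)=1 f(3,-1)=3 f(3,1)=3 f(3,3)=1
t=4: f(4,-4)=1 f(4,-2)=4 f(4,0)=6 f(4,2)=4 f(4,4)=1
t=5: f(5,-5)=1 f(5,-3)=5 f(5,-1)=10 f(5,1)=10 f(5,3)=5 f(5,5)=1
t=6: f(6,-6)=1 f(6,-4)=6 f(6,-2)=15 f(6,0)=20 f(6,2)=15 f(6,4)=6 f(6,6)=1
t=7: f(7,-5)=7 f(7,-3)=21 f(7,-1)=35 f(7,1)=35 f(7,3)=21 f(7,5)=7 f(7,7)=1
t=8: f(8,-6)=7 f(8,-4)=28 f(8,-2)=56 f(8,0)=70 f(8,2)=56 f(8,4)=28 f(8,6)=8 f(8,8)=1
t=9: f(9,-5)=35 f(9,-3)=84 f(9,-1)=126 f(9,1)=126 f(9,3)=84 f(9,5)=36 f(9,7)=9 f(9,9)=1
t=10: f(10,-6)=35 f(10,-4)=119 f(10,-2)=210 f(10,0)=252 f(10,2)=210 f(10,4)=120 f(10,6)=45 f(10,8)=10 f(10,10)=1
t=11: f(11,-5)=154 f(11,-3)=329 f(11,-1)=462 f(11,1)=462 f(11,3)=330 f(11,5)=165 f(11,7)=55 f(11,9)=11 f(11,11)=1
t=12: f(12,-6)=154 f(12,-4)=483 f(12,-2)=791 f(12,0)=924 f(12,2)=792 f(12,4)=495 f(12,6)=220 f(12,8)=66 f(12,10)=12 f(12,12)=1
t=13: f(13,-5)=637 f(13,-3)=1274 f(13,-1)=1715 f(13,1)=1716 f(13,3)=1287 f(13,5)=715 f(13,7)=286 f(13,9)=78 f(13,11)=13 f(13,13)=1
t=14: f(14,-6)=637 f(14,-4)=1911 f(14,-2)=2989 f(14,0)=3431 f(14,2)=3003 f(14,4)=2002 f(14,6)=1001 f(14,8)=364 f(14,10)=91 f(14,12)=14 f(14,14)=1
t=15: f(15,-5)=2548 f(15,-3)=4900 f(15,-1)=6420 f(15,1)=6434 f(15,3)=5005 f(15,5)=3003 f(15,7)=1365 f(15,9)=455 f(15,11)=105 f(15,13)=15 f(15,15)=1
t=16: f(16,-6)=2548 f(16,-4)=7448 f(16,-2)=11320 f(16,0)=12854 f(16,2)=11439 f(16,4)=8008 f(16,6)=4368 f(16,8)=1820 f(16,10)=560 f(16,12)=120 f(16,14)=16 f(16,16)=1
t=17: f(17,-5)=9996 f(17,-3)=18768 f(17,-1)=24174 f(17,1)=24293 f(17,3)=19447 f(17,5)=12376 f(17,7)=6188 f(17,9)=2380 f(17,11)=680 f(17,13)=136 f(17,15)=17 f(17,17)=1
t=18: f(18,-6)=9996 f(18,-4)=28764 f(18,-2)=42942 f(18,0)=48467 f(18,2)=43740 f(18,4)=31823 f(18,6)=18564 f(18,8)=8568 f(18,10)=3060 f(18,12)=816 f(18,14)=153 f(18,16)=18 f(18,18)=1
t=19: f(19,-5)=38760 f(19,-3)=71706 f(19,-1)=91409 f(19,1)=92207 f(19,3)=75563 f(19,5)=50387 f(19,7)=27132 f(19,9)=11628 f(19,11)=3876 f(19,13)=969 f(19,15)=171 f(19,17)=19 f(19,19)=1
t=20: f(20,-6)=38760 f(20,-4)=110466 f(20,-2)=163115 f(20,0)=183616 f(20,2)=167770 f(20,4)=125950 f(20,6)=77519 f(20,8)=38760 f(20,10)=15504 f(20,12)=4845 f(20,14)=1140 f(20,16)=190 f(20,18)=20 f(20,20)=1
t=21: f(21,-5)=149226 f(21,-3)=273581 f(21,-1)=346731 f(21,1)=351386 f(21,3)=293720 f(21,5)=203469 f(21,7)=116279 f(21,9)=54264 f(21,11)=20349 f(21,13)=5985 f(21,15)=1330 f(21,17)=210 f(21,19)=21 f(21,21)=1
Σ_s f(21,s) = 1816552
P = 1816552/2097152 = 227069/262144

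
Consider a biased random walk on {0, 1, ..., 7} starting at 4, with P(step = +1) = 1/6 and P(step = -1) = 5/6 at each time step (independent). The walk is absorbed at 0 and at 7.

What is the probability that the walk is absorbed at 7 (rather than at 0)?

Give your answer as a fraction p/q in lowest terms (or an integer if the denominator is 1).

Biased walk: p = 1/6, q = 5/6, r = q/p = 5
Gambler's ruin: P(hit 7 before 0 | start at 4) = (1 - r^a)/(1 - r^N)
r^4 = 625; r^7 = 78125
P = (1 - 625) / (1 - 78125) = -624 / -78124 = 156/19531

Answer: 156/19531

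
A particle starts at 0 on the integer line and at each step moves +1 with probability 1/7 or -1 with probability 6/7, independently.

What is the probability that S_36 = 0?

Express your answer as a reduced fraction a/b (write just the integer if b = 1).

To be at 0 after 36 steps: need exactly 18 steps of +1 and 18 of -1.
Number of such sequences: C(36,18) = 9075135300
Each has probability (1/7)^18 · (6/7)^18 = 101559956668416/2651730845859653471779023381601
P = 9075135300 · 101559956668416/2651730845859653471779023381601 = 131667192546858919526400/378818692265664781682717625943

Answer: 131667192546858919526400/378818692265664781682717625943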